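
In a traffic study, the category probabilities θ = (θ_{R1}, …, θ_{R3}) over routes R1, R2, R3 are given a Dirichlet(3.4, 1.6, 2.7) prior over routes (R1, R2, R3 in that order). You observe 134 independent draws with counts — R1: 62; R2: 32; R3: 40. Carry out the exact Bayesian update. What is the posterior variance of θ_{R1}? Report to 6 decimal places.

0.001742

The Dirichlet prior is conjugate to the Multinomial likelihood: each posterior αⱼ = prior αⱼ + observed count nⱼ.
Posterior concentration: (65.4, 33.6, 42.7), total = 141.7.
Var[θ_j] = α_j(Σα−α_j)/((Σα)²(Σα+1)) = 65.4·76.3/(141.7²·142.7) = 0.001742.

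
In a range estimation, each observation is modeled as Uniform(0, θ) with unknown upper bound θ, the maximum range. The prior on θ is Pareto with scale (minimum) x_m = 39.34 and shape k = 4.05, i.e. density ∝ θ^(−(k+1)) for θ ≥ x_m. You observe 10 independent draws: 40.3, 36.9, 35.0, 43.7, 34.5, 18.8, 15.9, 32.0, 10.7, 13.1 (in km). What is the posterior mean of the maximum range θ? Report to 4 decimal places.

47.0487

A Pareto(scale x_m, shape k) prior on the upper bound θ of Uniform(0, θ) is conjugate: posterior is Pareto(max(x_m, max xᵢ), k + n).
Sample maximum = 43.7; prior scale x_m = 39.34 → posterior scale = max = 43.70.
Posterior shape = 4.05 + 10 = 14.05.
E[θ|data] = k·x_m/(k−1) = 14.05·43.70/13.05 = 47.0487.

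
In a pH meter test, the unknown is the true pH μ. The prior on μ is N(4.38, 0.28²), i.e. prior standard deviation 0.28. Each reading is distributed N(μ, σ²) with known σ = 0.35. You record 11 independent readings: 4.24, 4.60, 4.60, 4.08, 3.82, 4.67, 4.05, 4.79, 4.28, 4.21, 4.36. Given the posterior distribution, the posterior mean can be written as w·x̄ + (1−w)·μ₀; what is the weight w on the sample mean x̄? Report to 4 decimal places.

0.8756

For Normal data with known variance σ², a Normal(μ₀, σ₀²) prior on μ is conjugate. Posterior precision = 1/σ₀² + n/σ²; posterior mean is the precision-weighted average of μ₀ and x̄.
σ₀² = 0.28² = 0.0784, σ² = 0.35² = 0.1225. Prior precision 1/σ₀² = 1/0.0784; data precision n/σ² = 11/0.1225.
w = (n/σ²)/(1/σ₀² + n/σ²) = n·σ₀²/(σ² + n·σ₀²) = 11·0.0784/(0.1225 + 11·0.0784) = 0.8624/0.9849 = 0.8756.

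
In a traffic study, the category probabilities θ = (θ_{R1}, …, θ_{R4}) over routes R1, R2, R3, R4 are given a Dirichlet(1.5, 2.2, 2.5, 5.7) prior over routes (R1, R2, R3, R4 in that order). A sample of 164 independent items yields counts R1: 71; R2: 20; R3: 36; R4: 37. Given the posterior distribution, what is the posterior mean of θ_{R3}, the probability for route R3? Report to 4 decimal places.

0.2189

The Dirichlet prior is conjugate to the Multinomial likelihood: each posterior αⱼ = prior αⱼ + observed count nⱼ.
Posterior concentration: (72.5, 22.2, 38.5, 42.7), total = 175.9.
E[θ_{R3}|data] = α_{R3}/Σα = 38.5/175.9 = 0.2189.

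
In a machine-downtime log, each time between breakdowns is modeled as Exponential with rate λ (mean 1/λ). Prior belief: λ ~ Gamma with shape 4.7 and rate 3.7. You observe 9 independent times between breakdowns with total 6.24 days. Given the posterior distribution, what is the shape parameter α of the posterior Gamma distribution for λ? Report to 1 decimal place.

13.7

With a Gamma(shape α, rate β) prior on the exponential rate λ, the posterior after n observations with total T = Σxᵢ is Gamma(α+n, β+T).
Posterior: Gamma(4.7+9, 3.7+6.24) = Gamma(13.7, 9.94).
Posterior α = 13.7.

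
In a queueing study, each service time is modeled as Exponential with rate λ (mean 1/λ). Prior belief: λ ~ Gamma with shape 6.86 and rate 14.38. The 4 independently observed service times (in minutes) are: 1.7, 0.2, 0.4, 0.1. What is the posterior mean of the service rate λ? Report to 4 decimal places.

With a Gamma(shape α, rate β) prior on the exponential rate λ, the posterior after n observations with total T = Σxᵢ is Gamma(α+n, β+T).
Sum of observations T = 2.4 minutes; n = 4.
Posterior: Gamma(6.86+4, 14.38+2.4) = Gamma(10.86, 16.78).
Posterior mean of λ = α/β = 10.86/16.78 = 0.6472.

0.6472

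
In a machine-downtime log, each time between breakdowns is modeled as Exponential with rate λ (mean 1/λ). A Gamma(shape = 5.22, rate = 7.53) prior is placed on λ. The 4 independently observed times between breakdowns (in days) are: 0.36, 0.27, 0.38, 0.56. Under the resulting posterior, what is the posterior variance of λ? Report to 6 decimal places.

0.111339

With a Gamma(shape α, rate β) prior on the exponential rate λ, the posterior after n observations with total T = Σxᵢ is Gamma(α+n, β+T).
Sum of observations T = 1.57 days; n = 4.
Posterior: Gamma(5.22+4, 7.53+1.57) = Gamma(9.22, 9.10).
Var = α/β² = 0.111339.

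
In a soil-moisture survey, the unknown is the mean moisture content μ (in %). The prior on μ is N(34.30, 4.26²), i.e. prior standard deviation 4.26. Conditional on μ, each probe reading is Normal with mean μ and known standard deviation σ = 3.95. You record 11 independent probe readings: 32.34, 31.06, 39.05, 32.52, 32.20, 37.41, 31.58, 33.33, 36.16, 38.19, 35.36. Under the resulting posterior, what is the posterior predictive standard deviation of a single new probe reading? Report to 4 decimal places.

For Normal data with known variance σ², a Normal(μ₀, σ₀²) prior on μ is conjugate. Posterior precision = 1/σ₀² + n/σ²; posterior mean is the precision-weighted average of μ₀ and x̄.
σ₀² = 4.26² = 18.1476, σ² = 3.95² = 15.6025; σ² + n·σ₀² = 15.6025 + 11·18.1476 = 215.2261.
Posterior precision = 1/σ₀² + n/σ² = 1/18.1476 + 11/15.6025 = (σ² + n·σ₀²)/(σ₀²σ²) = 215.2261/(18.1476·15.6025); posterior variance σₙ² = σ₀²σ²/(σ² + n·σ₀²) = 18.1476·15.6025/215.2261 = 1.315584.
Predictive variance for one new observation = σₙ² + σ² = 18.1476·15.6025/215.2261 + 15.6025 = σ²·(σ₀² + 215.2261)/215.2261 = 15.6025·233.3737/215.2261 = 16.918084; SD = √(15.6025·233.3737/215.2261) = 4.1132.

4.1132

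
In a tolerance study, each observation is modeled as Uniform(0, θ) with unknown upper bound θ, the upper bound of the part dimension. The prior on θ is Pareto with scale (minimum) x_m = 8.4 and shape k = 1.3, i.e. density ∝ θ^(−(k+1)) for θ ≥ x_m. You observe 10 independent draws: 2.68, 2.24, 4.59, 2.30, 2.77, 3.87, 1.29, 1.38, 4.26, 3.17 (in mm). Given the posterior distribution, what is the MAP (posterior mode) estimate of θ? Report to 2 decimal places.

A Pareto(scale x_m, shape k) prior on the upper bound θ of Uniform(0, θ) is conjugate: posterior is Pareto(max(x_m, max xᵢ), k + n).
Sample maximum = 4.59; prior scale x_m = 8.4 → posterior scale = max = 8.40.
Posterior shape = 1.3 + 10 = 11.3.
The Pareto density is decreasing on [x_m, ∞), so the mode is x_m = 8.40.

8.40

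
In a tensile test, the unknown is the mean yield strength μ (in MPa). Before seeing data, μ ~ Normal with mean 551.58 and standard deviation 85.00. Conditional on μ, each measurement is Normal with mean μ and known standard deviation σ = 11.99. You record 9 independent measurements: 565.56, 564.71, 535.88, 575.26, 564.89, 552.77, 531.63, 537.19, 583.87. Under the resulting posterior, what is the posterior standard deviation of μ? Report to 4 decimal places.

For Normal data with known variance σ², a Normal(μ₀, σ₀²) prior on μ is conjugate. Posterior precision = 1/σ₀² + n/σ²; posterior mean is the precision-weighted average of μ₀ and x̄.
σ₀² = 85.00² = 7225, σ² = 11.99² = 143.7601; σ² + n·σ₀² = 143.7601 + 9·7225 = 65168.7601.
Posterior precision = 1/σ₀² + n/σ² = 1/7225 + 9/143.7601 = (σ² + n·σ₀²)/(σ₀²σ²) = 65168.7601/(7225·143.7601); posterior variance σₙ² = σ₀²σ²/(σ² + n·σ₀²) = 7225·143.7601/65168.7601 = 15.938108.
Posterior SD = √σₙ² = √(7225·143.7601/65168.7601) = 3.9923.

3.9923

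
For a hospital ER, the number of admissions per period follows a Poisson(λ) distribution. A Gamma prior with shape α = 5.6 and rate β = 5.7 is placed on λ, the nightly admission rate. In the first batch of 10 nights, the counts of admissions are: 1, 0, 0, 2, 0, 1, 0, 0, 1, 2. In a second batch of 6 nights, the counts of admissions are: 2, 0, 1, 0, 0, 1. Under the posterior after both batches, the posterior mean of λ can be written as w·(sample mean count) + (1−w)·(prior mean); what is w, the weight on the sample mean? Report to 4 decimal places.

0.7373

With a Gamma(shape α, rate β) prior, the Poisson likelihood is conjugate: the posterior is Gamma(α + ΣXᵢ, β + n).
Total number of nights: n = 10 + 6 = 16.
Posterior mean = (α₀+S)/(β₀+n) = [n/(β₀+n)]·(S/n) + [β₀/(β₀+n)]·(α₀/β₀), so only n and β₀ enter the weight.
Weight on data w = n/(β₀+n) = 16/(5.7+16) = 16/21.7 = 0.7373.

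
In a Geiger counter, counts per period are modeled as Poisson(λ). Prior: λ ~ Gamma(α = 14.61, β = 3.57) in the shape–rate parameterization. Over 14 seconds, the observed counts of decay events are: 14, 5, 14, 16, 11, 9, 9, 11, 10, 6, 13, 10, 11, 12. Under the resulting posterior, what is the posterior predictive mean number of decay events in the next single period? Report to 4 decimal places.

With a Gamma(shape α, rate β) prior, the Poisson likelihood is conjugate: the posterior is Gamma(α + ΣXᵢ, β + n).
Sum of counts S = 151 over n = 14 seconds.
Posterior: Gamma(α+S, β+n) = Gamma(14.61+151, 3.57+14) = Gamma(165.61, 17.57).
The predictive distribution for one future period is NegBinom with mean α/β = 9.4257.

9.4257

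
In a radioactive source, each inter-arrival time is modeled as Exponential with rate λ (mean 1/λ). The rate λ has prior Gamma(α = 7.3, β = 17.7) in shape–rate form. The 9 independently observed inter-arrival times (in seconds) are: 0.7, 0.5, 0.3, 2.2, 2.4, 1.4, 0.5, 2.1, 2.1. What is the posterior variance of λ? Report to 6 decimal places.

0.018232

With a Gamma(shape α, rate β) prior on the exponential rate λ, the posterior after n observations with total T = Σxᵢ is Gamma(α+n, β+T).
Sum of observations T = 12.2 seconds; n = 9.
Posterior: Gamma(7.3+9, 17.7+12.2) = Gamma(16.3, 29.9).
Var = α/β² = 0.018232.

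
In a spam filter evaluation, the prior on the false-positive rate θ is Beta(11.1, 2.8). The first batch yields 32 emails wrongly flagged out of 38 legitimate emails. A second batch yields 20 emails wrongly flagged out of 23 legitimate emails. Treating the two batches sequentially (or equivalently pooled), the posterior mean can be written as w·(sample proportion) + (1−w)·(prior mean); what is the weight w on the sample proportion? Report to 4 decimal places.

0.8144

The Beta prior is conjugate to a Binomial/Bernoulli likelihood; the update adds successes to α and failures to β.
Total number of legitimate emails: n = 38 + 23 = 61.
Posterior mean = (α₀+k)/(α₀+β₀+n) = [n/(α₀+β₀+n)]·(k/n) + [(α₀+β₀)/(α₀+β₀+n)]·α₀/(α₀+β₀), so only n and the prior enter the weight.
The weight on the data is w = n/(α₀+β₀+n) = 61/(11.1+2.8+61) = 61/74.9 = 0.8144.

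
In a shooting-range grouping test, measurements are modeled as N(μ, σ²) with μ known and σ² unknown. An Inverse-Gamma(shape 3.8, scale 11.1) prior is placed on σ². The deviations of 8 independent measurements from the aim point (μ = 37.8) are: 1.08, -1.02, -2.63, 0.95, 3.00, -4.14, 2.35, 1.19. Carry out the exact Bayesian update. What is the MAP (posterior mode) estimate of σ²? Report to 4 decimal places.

With known mean μ and an Inverse-Gamma(α, β) prior on σ², the Normal likelihood is conjugate: posterior is Inv-Gamma(α + n/2, β + Σ(xᵢ−μ)²/2).
Σ(xᵢ−μ)² = (1.08)² + (-1.02)² + (-2.63)² + (0.95)² + (3.00)² + (-4.14)² + (2.35)² + (1.19)² = 43.1044.
Posterior: Inv-Gamma(3.8 + 8/2, 11.1 + 43.1044/2) = Inv-Gamma(7.80, 32.65220).
Mode = β/(α+1) = 32.65220/8.80 = 3.7105.

3.7105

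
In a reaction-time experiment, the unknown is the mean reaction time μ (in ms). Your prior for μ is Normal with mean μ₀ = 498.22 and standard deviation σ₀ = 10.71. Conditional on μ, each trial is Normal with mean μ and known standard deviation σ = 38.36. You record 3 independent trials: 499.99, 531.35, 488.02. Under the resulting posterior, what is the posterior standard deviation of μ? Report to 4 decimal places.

9.6418

For Normal data with known variance σ², a Normal(μ₀, σ₀²) prior on μ is conjugate. Posterior precision = 1/σ₀² + n/σ²; posterior mean is the precision-weighted average of μ₀ and x̄.
σ₀² = 10.71² = 114.7041, σ² = 38.36² = 1471.4896; σ² + n·σ₀² = 1471.4896 + 3·114.7041 = 1815.6019.
Posterior precision = 1/σ₀² + n/σ² = 1/114.7041 + 3/1471.4896 = (σ² + n·σ₀²)/(σ₀²σ²) = 1815.6019/(114.7041·1471.4896); posterior variance σₙ² = σ₀²σ²/(σ² + n·σ₀²) = 114.7041·1471.4896/1815.6019 = 92.964152.
Posterior SD = √σₙ² = √(114.7041·1471.4896/1815.6019) = 9.6418.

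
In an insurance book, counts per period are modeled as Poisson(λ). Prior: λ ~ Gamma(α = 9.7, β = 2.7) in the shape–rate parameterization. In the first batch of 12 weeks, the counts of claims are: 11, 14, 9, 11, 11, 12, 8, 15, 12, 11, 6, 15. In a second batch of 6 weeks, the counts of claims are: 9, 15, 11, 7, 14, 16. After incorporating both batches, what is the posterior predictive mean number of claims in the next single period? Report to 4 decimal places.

With a Gamma(shape α, rate β) prior, the Poisson likelihood is conjugate: the posterior is Gamma(α + ΣXᵢ, β + n).
Batch 1: sum of counts S = 135 over n = 12 weeks.
After batch 1: Gamma(α+S, β+n) = Gamma(9.7+135, 2.7+12) = Gamma(144.7, 14.7).
Batch 2: sum of counts S = 72 over n = 6 weeks.
After batch 2: Gamma(α+S, β+n) = Gamma(144.7+72, 14.7+6) = Gamma(216.7, 20.7).
The predictive distribution for one future period is NegBinom with mean α/β = 10.4686.

10.4686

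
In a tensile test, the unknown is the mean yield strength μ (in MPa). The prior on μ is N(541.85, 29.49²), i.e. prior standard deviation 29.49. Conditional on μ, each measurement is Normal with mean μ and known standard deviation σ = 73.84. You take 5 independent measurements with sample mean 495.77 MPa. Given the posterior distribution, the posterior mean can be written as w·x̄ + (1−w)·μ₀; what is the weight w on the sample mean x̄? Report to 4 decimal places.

For Normal data with known variance σ², a Normal(μ₀, σ₀²) prior on μ is conjugate. Posterior precision = 1/σ₀² + n/σ²; posterior mean is the precision-weighted average of μ₀ and x̄.
σ₀² = 29.49² = 869.6601, σ² = 73.84² = 5452.3456. Prior precision 1/σ₀² = 1/869.6601; data precision n/σ² = 5/5452.3456.
w = (n/σ²)/(1/σ₀² + n/σ²) = n·σ₀²/(σ² + n·σ₀²) = 5·869.6601/(5452.3456 + 5·869.6601) = 4348.3005/9800.6461 = 0.4437.

0.4437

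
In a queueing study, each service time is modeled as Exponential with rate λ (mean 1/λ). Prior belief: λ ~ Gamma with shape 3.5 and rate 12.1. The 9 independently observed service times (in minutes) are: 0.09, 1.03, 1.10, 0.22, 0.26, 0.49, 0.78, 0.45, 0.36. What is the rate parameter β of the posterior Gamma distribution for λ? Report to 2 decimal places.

With a Gamma(shape α, rate β) prior on the exponential rate λ, the posterior after n observations with total T = Σxᵢ is Gamma(α+n, β+T).
Sum of observations T = 4.78 minutes; n = 9.
Posterior: Gamma(3.5+9, 12.1+4.78) = Gamma(12.5, 16.88).
Posterior β = 16.88.

16.88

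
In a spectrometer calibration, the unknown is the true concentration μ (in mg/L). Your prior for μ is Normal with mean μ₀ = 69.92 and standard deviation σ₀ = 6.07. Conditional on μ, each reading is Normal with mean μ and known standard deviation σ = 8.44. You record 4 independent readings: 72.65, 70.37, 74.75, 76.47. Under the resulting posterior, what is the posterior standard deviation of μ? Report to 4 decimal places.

3.4649

For Normal data with known variance σ², a Normal(μ₀, σ₀²) prior on μ is conjugate. Posterior precision = 1/σ₀² + n/σ²; posterior mean is the precision-weighted average of μ₀ and x̄.
σ₀² = 6.07² = 36.8449, σ² = 8.44² = 71.2336; σ² + n·σ₀² = 71.2336 + 4·36.8449 = 218.6132.
Posterior precision = 1/σ₀² + n/σ² = 1/36.8449 + 4/71.2336 = (σ² + n·σ₀²)/(σ₀²σ²) = 218.6132/(36.8449·71.2336); posterior variance σₙ² = σ₀²σ²/(σ² + n·σ₀²) = 36.8449·71.2336/218.6132 = 12.005656.
Posterior SD = √σₙ² = √(36.8449·71.2336/218.6132) = 3.4649.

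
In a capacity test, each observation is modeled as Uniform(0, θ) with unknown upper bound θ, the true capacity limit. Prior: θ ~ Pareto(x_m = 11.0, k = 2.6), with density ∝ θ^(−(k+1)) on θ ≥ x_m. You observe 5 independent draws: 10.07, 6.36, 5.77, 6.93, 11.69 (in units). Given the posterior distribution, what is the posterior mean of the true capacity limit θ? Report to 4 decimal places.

A Pareto(scale x_m, shape k) prior on the upper bound θ of Uniform(0, θ) is conjugate: posterior is Pareto(max(x_m, max xᵢ), k + n).
Sample maximum = 11.69; prior scale x_m = 11.0 → posterior scale = max = 11.69.
Posterior shape = 2.6 + 5 = 7.6.
E[θ|data] = k·x_m/(k−1) = 7.6·11.69/6.6 = 13.4612.

13.4612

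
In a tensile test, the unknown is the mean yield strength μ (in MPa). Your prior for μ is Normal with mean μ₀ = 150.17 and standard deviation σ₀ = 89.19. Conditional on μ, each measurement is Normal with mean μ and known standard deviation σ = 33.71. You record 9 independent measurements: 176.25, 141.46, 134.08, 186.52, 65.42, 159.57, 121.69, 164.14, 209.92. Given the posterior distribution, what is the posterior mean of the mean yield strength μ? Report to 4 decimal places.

For Normal data with known variance σ², a Normal(μ₀, σ₀²) prior on μ is conjugate. Posterior precision = 1/σ₀² + n/σ²; posterior mean is the precision-weighted average of μ₀ and x̄.
Σxᵢ = 176.25 + 141.46 + 134.08 + 186.52 + 65.42 + 159.57 + 121.69 + 164.14 + 209.92 = 1359.05, so n·x̄ = 1359.05.
σ₀² = 89.19² = 7954.8561, σ² = 33.71² = 1136.3641; σ² + n·σ₀² = 1136.3641 + 9·7954.8561 = 72730.069.
Posterior mean = (μ₀/σ₀² + n·x̄/σ²)/(1/σ₀² + n/σ²) = (σ²·μ₀ + σ₀²·n·x̄)/(σ² + n·σ₀²) = (1136.3641·150.17 + 7954.8561·1359.05)/72730.069 = 10981694.979602/72730.069 = 150.9925.

150.9925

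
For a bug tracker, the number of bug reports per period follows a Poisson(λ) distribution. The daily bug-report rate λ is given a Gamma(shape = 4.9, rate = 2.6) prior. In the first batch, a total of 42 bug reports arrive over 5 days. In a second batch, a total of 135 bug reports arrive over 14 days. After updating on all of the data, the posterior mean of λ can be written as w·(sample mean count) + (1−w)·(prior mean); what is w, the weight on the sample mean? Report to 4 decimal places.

0.8796

With a Gamma(shape α, rate β) prior, the Poisson likelihood is conjugate: the posterior is Gamma(α + ΣXᵢ, β + n).
Total number of days: n = 5 + 14 = 19.
Posterior mean = (α₀+S)/(β₀+n) = [n/(β₀+n)]·(S/n) + [β₀/(β₀+n)]·(α₀/β₀), so only n and β₀ enter the weight.
Weight on data w = n/(β₀+n) = 19/(2.6+19) = 19/21.6 = 0.8796.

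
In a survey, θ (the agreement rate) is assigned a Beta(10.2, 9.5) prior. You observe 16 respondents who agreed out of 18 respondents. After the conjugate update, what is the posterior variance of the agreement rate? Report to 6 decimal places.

The Beta prior is conjugate to a Binomial/Bernoulli likelihood; the update adds successes to α and failures to β.
Posterior: Beta(α+k, β+n−k) = Beta(10.2+16, 9.5+2) = Beta(26.2, 11.5).
Var = αβ/((α+β)²(α+β+1)) = 26.2·11.5/(37.7²·38.7) = 0.005478.

0.005478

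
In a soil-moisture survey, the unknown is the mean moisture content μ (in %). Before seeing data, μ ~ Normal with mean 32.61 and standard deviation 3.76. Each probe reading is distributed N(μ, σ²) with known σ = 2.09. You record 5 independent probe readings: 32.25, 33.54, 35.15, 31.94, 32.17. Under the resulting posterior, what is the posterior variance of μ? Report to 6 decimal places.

For Normal data with known variance σ², a Normal(μ₀, σ₀²) prior on μ is conjugate. Posterior precision = 1/σ₀² + n/σ²; posterior mean is the precision-weighted average of μ₀ and x̄.
σ₀² = 3.76² = 14.1376, σ² = 2.09² = 4.3681; σ² + n·σ₀² = 4.3681 + 5·14.1376 = 75.0561.
Posterior precision = 1/σ₀² + n/σ² = 1/14.1376 + 5/4.3681 = (σ² + n·σ₀²)/(σ₀²σ²) = 75.0561/(14.1376·4.3681); posterior variance σₙ² = σ₀²σ²/(σ² + n·σ₀²) = 14.1376·4.3681/75.0561 = 0.822777.

0.822777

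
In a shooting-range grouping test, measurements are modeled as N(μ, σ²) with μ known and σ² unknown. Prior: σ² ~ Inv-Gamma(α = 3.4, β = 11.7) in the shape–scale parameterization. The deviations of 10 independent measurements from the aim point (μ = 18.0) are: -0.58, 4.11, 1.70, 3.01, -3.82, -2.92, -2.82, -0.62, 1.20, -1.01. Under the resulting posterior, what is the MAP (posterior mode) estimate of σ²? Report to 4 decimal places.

With known mean μ and an Inverse-Gamma(α, β) prior on σ², the Normal likelihood is conjugate: posterior is Inv-Gamma(α + n/2, β + Σ(xᵢ−μ)²/2).
Σ(xᵢ−μ)² = (-0.58)² + (4.11)² + (1.70)² + (3.01)² + (-3.82)² + (-2.92)² + (-2.82)² + (-0.62)² + (1.20)² + (-1.01)² = 63.0943.
Posterior: Inv-Gamma(3.4 + 10/2, 11.7 + 63.0943/2) = Inv-Gamma(8.40, 43.24715).
Mode = β/(α+1) = 43.24715/9.40 = 4.6008.

4.6008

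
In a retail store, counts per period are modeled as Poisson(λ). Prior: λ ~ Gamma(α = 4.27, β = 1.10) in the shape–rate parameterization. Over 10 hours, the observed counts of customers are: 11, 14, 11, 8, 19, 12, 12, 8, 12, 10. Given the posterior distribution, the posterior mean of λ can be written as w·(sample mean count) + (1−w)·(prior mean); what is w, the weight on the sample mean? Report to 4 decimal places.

With a Gamma(shape α, rate β) prior, the Poisson likelihood is conjugate: the posterior is Gamma(α + ΣXᵢ, β + n).
Posterior mean = (α₀+S)/(β₀+n) = [n/(β₀+n)]·(S/n) + [β₀/(β₀+n)]·(α₀/β₀), so only n and β₀ enter the weight.
Weight on data w = n/(β₀+n) = 10/(1.10+10) = 10/11.10 = 0.9009.

0.9009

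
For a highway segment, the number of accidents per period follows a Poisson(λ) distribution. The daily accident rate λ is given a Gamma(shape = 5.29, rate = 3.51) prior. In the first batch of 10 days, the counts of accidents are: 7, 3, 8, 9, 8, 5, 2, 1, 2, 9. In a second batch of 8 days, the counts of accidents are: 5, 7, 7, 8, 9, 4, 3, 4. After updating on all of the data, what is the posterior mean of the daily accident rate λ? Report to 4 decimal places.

4.9414

With a Gamma(shape α, rate β) prior, the Poisson likelihood is conjugate: the posterior is Gamma(α + ΣXᵢ, β + n).
Batch 1: sum of counts S = 54 over n = 10 days.
After batch 1: Gamma(α+S, β+n) = Gamma(5.29+54, 3.51+10) = Gamma(59.29, 13.51).
Batch 2: sum of counts S = 47 over n = 8 days.
After batch 2: Gamma(α+S, β+n) = Gamma(59.29+47, 13.51+8) = Gamma(106.29, 21.51).
Posterior mean = α/β = 106.29/21.51 = 4.9414.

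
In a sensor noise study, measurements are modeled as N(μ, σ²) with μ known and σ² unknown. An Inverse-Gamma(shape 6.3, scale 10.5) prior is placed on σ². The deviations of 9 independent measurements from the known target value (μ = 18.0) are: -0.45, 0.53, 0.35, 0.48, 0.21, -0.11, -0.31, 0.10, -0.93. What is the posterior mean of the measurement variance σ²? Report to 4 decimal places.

1.1665

With known mean μ and an Inverse-Gamma(α, β) prior on σ², the Normal likelihood is conjugate: posterior is Inv-Gamma(α + n/2, β + Σ(xᵢ−μ)²/2).
Σ(xᵢ−μ)² = (-0.45)² + (0.53)² + (0.35)² + (0.48)² + (0.21)² + (-0.11)² + (-0.31)² + (0.10)² + (-0.93)² = 1.8635.
Posterior: Inv-Gamma(6.3 + 9/2, 10.5 + 1.8635/2) = Inv-Gamma(10.80, 11.43175).
E[σ²|data] = β/(α−1) = 11.43175/9.80 = 1.1665.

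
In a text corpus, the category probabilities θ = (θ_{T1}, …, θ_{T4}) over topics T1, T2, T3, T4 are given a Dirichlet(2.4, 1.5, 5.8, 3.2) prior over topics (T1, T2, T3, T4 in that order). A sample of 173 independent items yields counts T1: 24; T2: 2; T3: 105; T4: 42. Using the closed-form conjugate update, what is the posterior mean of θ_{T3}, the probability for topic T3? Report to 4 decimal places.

The Dirichlet prior is conjugate to the Multinomial likelihood: each posterior αⱼ = prior αⱼ + observed count nⱼ.
Posterior concentration: (26.4, 3.5, 110.8, 45.2), total = 185.9.
E[θ_{T3}|data] = α_{T3}/Σα = 110.8/185.9 = 0.5960.

0.5960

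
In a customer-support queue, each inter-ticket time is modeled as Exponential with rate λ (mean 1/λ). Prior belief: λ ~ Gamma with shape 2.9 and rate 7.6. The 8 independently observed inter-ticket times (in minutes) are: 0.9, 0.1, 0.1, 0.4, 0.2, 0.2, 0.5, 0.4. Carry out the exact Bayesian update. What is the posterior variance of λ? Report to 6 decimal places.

0.100777

With a Gamma(shape α, rate β) prior on the exponential rate λ, the posterior after n observations with total T = Σxᵢ is Gamma(α+n, β+T).
Sum of observations T = 2.8 minutes; n = 8.
Posterior: Gamma(2.9+8, 7.6+2.8) = Gamma(10.9, 10.4).
Var = α/β² = 0.100777.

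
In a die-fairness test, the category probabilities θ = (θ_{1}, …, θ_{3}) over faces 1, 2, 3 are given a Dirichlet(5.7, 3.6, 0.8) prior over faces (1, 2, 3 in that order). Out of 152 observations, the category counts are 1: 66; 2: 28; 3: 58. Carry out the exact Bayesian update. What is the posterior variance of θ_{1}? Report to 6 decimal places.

0.001512

The Dirichlet prior is conjugate to the Multinomial likelihood: each posterior αⱼ = prior αⱼ + observed count nⱼ.
Posterior concentration: (71.7, 31.6, 58.8), total = 162.1.
Var[θ_j] = α_j(Σα−α_j)/((Σα)²(Σα+1)) = 71.7·90.4/(162.1²·163.1) = 0.001512.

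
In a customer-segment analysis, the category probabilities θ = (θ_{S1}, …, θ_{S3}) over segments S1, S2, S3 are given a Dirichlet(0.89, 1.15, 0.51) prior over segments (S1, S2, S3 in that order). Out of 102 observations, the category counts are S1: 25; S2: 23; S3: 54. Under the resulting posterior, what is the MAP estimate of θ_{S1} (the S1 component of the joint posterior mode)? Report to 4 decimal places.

The Dirichlet prior is conjugate to the Multinomial likelihood: each posterior αⱼ = prior αⱼ + observed count nⱼ.
Posterior concentration: (25.89, 24.15, 54.51), total = 104.55.
Joint mode component: (α_{S1}−1)/(Σα−K) = 24.89/101.55 = 0.2451.

0.2451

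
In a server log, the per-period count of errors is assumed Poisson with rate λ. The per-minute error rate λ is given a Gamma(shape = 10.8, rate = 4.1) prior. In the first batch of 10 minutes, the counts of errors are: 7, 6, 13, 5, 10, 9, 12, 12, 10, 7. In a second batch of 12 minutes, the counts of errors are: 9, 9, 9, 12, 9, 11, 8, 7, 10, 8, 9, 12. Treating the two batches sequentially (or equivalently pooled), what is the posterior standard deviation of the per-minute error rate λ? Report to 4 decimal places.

With a Gamma(shape α, rate β) prior, the Poisson likelihood is conjugate: the posterior is Gamma(α + ΣXᵢ, β + n).
Batch 1: sum of counts S = 91 over n = 10 minutes.
After batch 1: Gamma(α+S, β+n) = Gamma(10.8+91, 4.1+10) = Gamma(101.8, 14.1).
Batch 2: sum of counts S = 113 over n = 12 minutes.
After batch 2: Gamma(α+S, β+n) = Gamma(101.8+113, 14.1+12) = Gamma(214.8, 26.1).
SD = √α/β = √214.8/26.1 = 0.5615.

0.5615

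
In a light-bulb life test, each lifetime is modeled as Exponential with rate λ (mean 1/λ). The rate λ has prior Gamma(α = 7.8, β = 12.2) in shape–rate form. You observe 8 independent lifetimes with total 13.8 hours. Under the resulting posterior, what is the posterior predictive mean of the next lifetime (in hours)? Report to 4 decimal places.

1.7568

With a Gamma(shape α, rate β) prior on the exponential rate λ, the posterior after n observations with total T = Σxᵢ is Gamma(α+n, β+T).
Posterior: Gamma(7.8+8, 12.2+13.8) = Gamma(15.8, 26.0).
The predictive distribution for the next observation is Lomax; its mean is β/(α−1) = 26.0/14.8 = 1.7568.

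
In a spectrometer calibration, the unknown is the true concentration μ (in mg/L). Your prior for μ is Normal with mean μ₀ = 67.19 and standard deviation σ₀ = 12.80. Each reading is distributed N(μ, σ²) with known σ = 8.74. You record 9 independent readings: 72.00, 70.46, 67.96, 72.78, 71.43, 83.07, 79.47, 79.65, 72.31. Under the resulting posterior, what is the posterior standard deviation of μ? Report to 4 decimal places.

For Normal data with known variance σ², a Normal(μ₀, σ₀²) prior on μ is conjugate. Posterior precision = 1/σ₀² + n/σ²; posterior mean is the precision-weighted average of μ₀ and x̄.
σ₀² = 12.80² = 163.84, σ² = 8.74² = 76.3876; σ² + n·σ₀² = 76.3876 + 9·163.84 = 1550.9476.
Posterior precision = 1/σ₀² + n/σ² = 1/163.84 + 9/76.3876 = (σ² + n·σ₀²)/(σ₀²σ²) = 1550.9476/(163.84·76.3876); posterior variance σₙ² = σ₀²σ²/(σ² + n·σ₀²) = 163.84·76.3876/1550.9476 = 8.069482.
Posterior SD = √σₙ² = √(163.84·76.3876/1550.9476) = 2.8407.

2.8407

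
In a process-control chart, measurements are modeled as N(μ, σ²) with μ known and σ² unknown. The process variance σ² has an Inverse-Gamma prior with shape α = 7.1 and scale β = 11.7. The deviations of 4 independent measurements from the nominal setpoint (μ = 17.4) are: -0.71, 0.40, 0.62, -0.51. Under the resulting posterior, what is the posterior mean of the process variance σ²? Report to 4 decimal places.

With known mean μ and an Inverse-Gamma(α, β) prior on σ², the Normal likelihood is conjugate: posterior is Inv-Gamma(α + n/2, β + Σ(xᵢ−μ)²/2).
Σ(xᵢ−μ)² = (-0.71)² + (0.40)² + (0.62)² + (-0.51)² = 1.3086.
Posterior: Inv-Gamma(7.1 + 4/2, 11.7 + 1.3086/2) = Inv-Gamma(9.10, 12.35430).
E[σ²|data] = β/(α−1) = 12.35430/8.10 = 1.5252.

1.5252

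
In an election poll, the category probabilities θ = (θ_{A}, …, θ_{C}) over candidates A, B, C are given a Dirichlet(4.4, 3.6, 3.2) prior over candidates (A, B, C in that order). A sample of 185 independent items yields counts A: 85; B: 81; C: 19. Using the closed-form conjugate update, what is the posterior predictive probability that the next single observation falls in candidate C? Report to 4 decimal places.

0.1131

The Dirichlet prior is conjugate to the Multinomial likelihood: each posterior αⱼ = prior αⱼ + observed count nⱼ.
Posterior concentration: (89.4, 84.6, 22.2), total = 196.2.
P(next = C | data) = α_{C}/Σα = 0.1131.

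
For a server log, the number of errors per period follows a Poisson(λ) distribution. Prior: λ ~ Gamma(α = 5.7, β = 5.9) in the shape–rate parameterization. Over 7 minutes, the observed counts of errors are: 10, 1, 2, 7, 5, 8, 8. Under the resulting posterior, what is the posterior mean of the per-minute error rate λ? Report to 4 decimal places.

3.6202

With a Gamma(shape α, rate β) prior, the Poisson likelihood is conjugate: the posterior is Gamma(α + ΣXᵢ, β + n).
Sum of counts S = 41 over n = 7 minutes.
Posterior: Gamma(α+S, β+n) = Gamma(5.7+41, 5.9+7) = Gamma(46.7, 12.9).
Posterior mean = α/β = 46.7/12.9 = 3.6202.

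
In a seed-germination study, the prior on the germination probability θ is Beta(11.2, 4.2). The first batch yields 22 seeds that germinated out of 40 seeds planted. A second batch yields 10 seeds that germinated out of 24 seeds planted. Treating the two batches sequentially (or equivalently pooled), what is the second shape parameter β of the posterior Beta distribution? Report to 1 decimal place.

36.2

The Beta prior is conjugate to a Binomial/Bernoulli likelihood; the update adds successes to α and failures to β.
After batch 1: Beta(11.2+22, 4.2+18) = Beta(33.2, 22.2).
After batch 2: Beta(33.2+10, 22.2+14) = Beta(43.2, 36.2).
Posterior β = 36.2.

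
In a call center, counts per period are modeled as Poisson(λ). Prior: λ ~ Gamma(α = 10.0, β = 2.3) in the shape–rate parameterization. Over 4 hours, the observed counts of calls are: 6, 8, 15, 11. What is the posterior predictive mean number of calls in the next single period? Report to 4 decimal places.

With a Gamma(shape α, rate β) prior, the Poisson likelihood is conjugate: the posterior is Gamma(α + ΣXᵢ, β + n).
Sum of counts S = 40 over n = 4 hours.
Posterior: Gamma(α+S, β+n) = Gamma(10.0+40, 2.3+4) = Gamma(50.0, 6.3).
The predictive distribution for one future period is NegBinom with mean α/β = 7.9365.

7.9365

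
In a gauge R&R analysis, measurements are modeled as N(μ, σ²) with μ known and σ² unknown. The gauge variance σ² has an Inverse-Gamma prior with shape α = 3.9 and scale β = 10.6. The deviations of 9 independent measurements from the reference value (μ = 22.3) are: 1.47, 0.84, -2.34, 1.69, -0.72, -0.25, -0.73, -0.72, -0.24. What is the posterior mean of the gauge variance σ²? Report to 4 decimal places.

2.3032

With known mean μ and an Inverse-Gamma(α, β) prior on σ², the Normal likelihood is conjugate: posterior is Inv-Gamma(α + n/2, β + Σ(xᵢ−μ)²/2).
Σ(xᵢ−μ)² = (1.47)² + (0.84)² + (-2.34)² + (1.69)² + (-0.72)² + (-0.25)² + (-0.73)² + (-0.72)² + (-0.24)² = 12.8880.
Posterior: Inv-Gamma(3.9 + 9/2, 10.6 + 12.8880/2) = Inv-Gamma(8.40, 17.04400).
E[σ²|data] = β/(α−1) = 17.04400/7.40 = 2.3032.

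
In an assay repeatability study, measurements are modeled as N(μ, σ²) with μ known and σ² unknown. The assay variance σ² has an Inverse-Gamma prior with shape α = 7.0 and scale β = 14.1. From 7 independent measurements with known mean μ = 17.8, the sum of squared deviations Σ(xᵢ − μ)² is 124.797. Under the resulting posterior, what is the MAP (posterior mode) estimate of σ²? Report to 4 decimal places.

6.6520

With known mean μ and an Inverse-Gamma(α, β) prior on σ², the Normal likelihood is conjugate: posterior is Inv-Gamma(α + n/2, β + Σ(xᵢ−μ)²/2).
Posterior: Inv-Gamma(7.0 + 7/2, 14.1 + 124.797/2) = Inv-Gamma(10.50, 76.4985).
Mode = β/(α+1) = 76.4985/11.50 = 6.6520.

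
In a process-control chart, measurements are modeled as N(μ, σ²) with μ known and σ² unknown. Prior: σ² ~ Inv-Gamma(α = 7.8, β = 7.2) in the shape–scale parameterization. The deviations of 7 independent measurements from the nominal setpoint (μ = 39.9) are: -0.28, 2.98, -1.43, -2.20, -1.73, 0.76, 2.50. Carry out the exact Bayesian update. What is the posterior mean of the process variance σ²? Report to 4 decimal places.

With known mean μ and an Inverse-Gamma(α, β) prior on σ², the Normal likelihood is conjugate: posterior is Inv-Gamma(α + n/2, β + Σ(xᵢ−μ)²/2).
Σ(xᵢ−μ)² = (-0.28)² + (2.98)² + (-1.43)² + (-2.20)² + (-1.73)² + (0.76)² + (2.50)² = 25.6642.
Posterior: Inv-Gamma(7.8 + 7/2, 7.2 + 25.6642/2) = Inv-Gamma(11.30, 20.03210).
E[σ²|data] = β/(α−1) = 20.03210/10.30 = 1.9449.

1.9449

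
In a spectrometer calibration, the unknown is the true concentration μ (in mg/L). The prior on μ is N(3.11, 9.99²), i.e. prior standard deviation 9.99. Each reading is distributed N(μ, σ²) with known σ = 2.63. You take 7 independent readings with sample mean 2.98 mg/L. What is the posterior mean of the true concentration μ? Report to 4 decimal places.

For Normal data with known variance σ², a Normal(μ₀, σ₀²) prior on μ is conjugate. Posterior precision = 1/σ₀² + n/σ²; posterior mean is the precision-weighted average of μ₀ and x̄.
n·x̄ = 7·2.98 = 20.86.
σ₀² = 9.99² = 99.8001, σ² = 2.63² = 6.9169; σ² + n·σ₀² = 6.9169 + 7·99.8001 = 705.5176.
Posterior mean = (μ₀/σ₀² + n·x̄/σ²)/(1/σ₀² + n/σ²) = (σ²·μ₀ + σ₀²·n·x̄)/(σ² + n·σ₀²) = (6.9169·3.11 + 99.8001·20.86)/705.5176 = 2103.341645/705.5176 = 2.9813.

2.9813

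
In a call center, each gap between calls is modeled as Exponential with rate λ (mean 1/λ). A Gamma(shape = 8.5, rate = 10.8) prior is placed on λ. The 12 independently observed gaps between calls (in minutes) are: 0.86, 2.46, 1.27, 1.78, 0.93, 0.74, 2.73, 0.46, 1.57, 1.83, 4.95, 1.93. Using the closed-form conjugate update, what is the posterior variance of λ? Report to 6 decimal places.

0.019637

With a Gamma(shape α, rate β) prior on the exponential rate λ, the posterior after n observations with total T = Σxᵢ is Gamma(α+n, β+T).
Sum of observations T = 21.51 minutes; n = 12.
Posterior: Gamma(8.5+12, 10.8+21.51) = Gamma(20.5, 32.31).
Var = α/β² = 0.019637.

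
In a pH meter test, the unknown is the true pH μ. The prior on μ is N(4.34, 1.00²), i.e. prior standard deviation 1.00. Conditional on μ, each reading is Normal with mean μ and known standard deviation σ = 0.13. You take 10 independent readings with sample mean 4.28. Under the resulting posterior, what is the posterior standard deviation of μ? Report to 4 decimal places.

For Normal data with known variance σ², a Normal(μ₀, σ₀²) prior on μ is conjugate. Posterior precision = 1/σ₀² + n/σ²; posterior mean is the precision-weighted average of μ₀ and x̄.
σ₀² = 1.00² = 1, σ² = 0.13² = 0.0169; σ² + n·σ₀² = 0.0169 + 10·1 = 10.0169.
Posterior precision = 1/σ₀² + n/σ² = 1/1 + 10/0.0169 = (σ² + n·σ₀²)/(σ₀²σ²) = 10.0169/(1·0.0169); posterior variance σₙ² = σ₀²σ²/(σ² + n·σ₀²) = 1·0.0169/10.0169 = 0.001687.
Posterior SD = √σₙ² = √(1·0.0169/10.0169) = 0.0411.

0.0411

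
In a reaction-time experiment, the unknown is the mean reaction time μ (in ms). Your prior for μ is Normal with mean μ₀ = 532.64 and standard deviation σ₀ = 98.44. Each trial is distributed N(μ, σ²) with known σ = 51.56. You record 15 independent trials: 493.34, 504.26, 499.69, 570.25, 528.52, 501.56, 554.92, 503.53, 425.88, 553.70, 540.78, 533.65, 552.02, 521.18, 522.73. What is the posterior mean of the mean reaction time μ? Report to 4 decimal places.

520.6205

For Normal data with known variance σ², a Normal(μ₀, σ₀²) prior on μ is conjugate. Posterior precision = 1/σ₀² + n/σ²; posterior mean is the precision-weighted average of μ₀ and x̄.
Σxᵢ = 493.34 + 504.26 + 499.69 + 570.25 + 528.52 + 501.56 + 554.92 + 503.53 + 425.88 + 553.70 + 540.78 + 533.65 + 552.02 + 521.18 + 522.73 = 7806.01, so n·x̄ = 7806.01.
σ₀² = 98.44² = 9690.4336, σ² = 51.56² = 2658.4336; σ² + n·σ₀² = 2658.4336 + 15·9690.4336 = 148014.9376.
Posterior mean = (μ₀/σ₀² + n·x̄/σ²)/(1/σ₀² + n/σ²) = (σ²·μ₀ + σ₀²·n·x̄)/(σ² + n·σ₀²) = (2658.4336·532.64 + 9690.4336·7806.01)/148014.9376 = 77059609.65864/148014.9376 = 520.6205.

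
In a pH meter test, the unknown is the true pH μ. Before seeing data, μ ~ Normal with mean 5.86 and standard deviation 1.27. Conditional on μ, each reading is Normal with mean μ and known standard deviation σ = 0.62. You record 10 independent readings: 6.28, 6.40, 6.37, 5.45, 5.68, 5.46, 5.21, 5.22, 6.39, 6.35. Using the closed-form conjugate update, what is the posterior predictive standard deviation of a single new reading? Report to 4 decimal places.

For Normal data with known variance σ², a Normal(μ₀, σ₀²) prior on μ is conjugate. Posterior precision = 1/σ₀² + n/σ²; posterior mean is the precision-weighted average of μ₀ and x̄.
σ₀² = 1.27² = 1.6129, σ² = 0.62² = 0.3844; σ² + n·σ₀² = 0.3844 + 10·1.6129 = 16.5134.
Posterior precision = 1/σ₀² + n/σ² = 1/1.6129 + 10/0.3844 = (σ² + n·σ₀²)/(σ₀²σ²) = 16.5134/(1.6129·0.3844); posterior variance σₙ² = σ₀²σ²/(σ² + n·σ₀²) = 1.6129·0.3844/16.5134 = 0.037545.
Predictive variance for one new observation = σₙ² + σ² = 1.6129·0.3844/16.5134 + 0.3844 = σ²·(σ₀² + 16.5134)/16.5134 = 0.3844·18.1263/16.5134 = 0.421945; SD = √(0.3844·18.1263/16.5134) = 0.6496.

0.6496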